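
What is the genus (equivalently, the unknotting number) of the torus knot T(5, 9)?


For a torus knot T(p,q), both the unknotting number and genus equal (p-1)(q-1)/2.
= (5-1)(9-1)/2
= 4*8/2
= 32/2 = 16

16


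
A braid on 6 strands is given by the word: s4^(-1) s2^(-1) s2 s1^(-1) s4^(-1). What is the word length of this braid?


The word length counts the number of generators (including inverses).
Listing each generator: s4^(-1), s2^(-1), s2, s1^(-1), s4^(-1)
There are 5 generators in this braid word.

5


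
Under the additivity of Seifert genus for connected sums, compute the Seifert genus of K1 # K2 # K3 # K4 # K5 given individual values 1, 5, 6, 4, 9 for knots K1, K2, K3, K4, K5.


The Seifert genus is additive under connected sum.
Seifert genus(K1 # K2 # K3 # K4 # K5) = (1) + (5) + (6) + (4) + (9)
= 25

25


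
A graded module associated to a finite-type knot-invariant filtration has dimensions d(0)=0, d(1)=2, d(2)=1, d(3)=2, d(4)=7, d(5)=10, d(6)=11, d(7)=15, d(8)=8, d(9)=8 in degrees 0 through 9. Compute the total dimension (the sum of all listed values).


Total dimension = d(0) + d(1) + ... + d(9)
= 0 + 2 + 1 + 2 + 7 + 10 + 11 + 15 + 8 + 8
= 64

64


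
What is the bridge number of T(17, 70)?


The bridge number of T(p,q) is min(p,q).
min(17, 70) = 17

17


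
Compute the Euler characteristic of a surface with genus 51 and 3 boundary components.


chi = 2 - 2g - b
= 2 - 2*51 - 3
= 2 - 102 - 3 = -103

-103


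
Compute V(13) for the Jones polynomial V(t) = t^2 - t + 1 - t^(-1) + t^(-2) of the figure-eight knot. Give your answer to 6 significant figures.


Substituting t = 13 into V(t) = t^2 - t + 1 - t^(-1) + t^(-2):
  (+)t^(2) = 169
  (-)t^(1) = -13
  (+)t^(0) = 1
  (-)t^(-1) = -0.0769231
  (+)t^(-2) = 0.00591716
Sum = (169) + (-13) + (1) + (-0.0769231) + (0.00591716)
= 156.9289941
Rounded to 6 significant figures: 156.929

156.929


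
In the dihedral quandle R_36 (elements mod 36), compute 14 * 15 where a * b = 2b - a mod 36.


14 * 15 = 2*15 - 14 mod 36
= 30 - 14 mod 36
= 16 mod 36 = 16

16


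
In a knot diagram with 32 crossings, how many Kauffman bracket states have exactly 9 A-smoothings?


We choose which 9 of 32 crossings get A-smoothings.
C(32, 9) = 32! / (9! * 23!)
= 28048800

28048800


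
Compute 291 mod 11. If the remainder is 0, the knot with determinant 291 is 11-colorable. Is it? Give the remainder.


Step 1: A knot is p-colorable if and only if p divides its determinant.
Step 2: Compute 291 mod 11.
291 = 26 * 11 + 5
Step 3: 291 mod 11 = 5
Step 4: The knot is 11-colorable: no

5


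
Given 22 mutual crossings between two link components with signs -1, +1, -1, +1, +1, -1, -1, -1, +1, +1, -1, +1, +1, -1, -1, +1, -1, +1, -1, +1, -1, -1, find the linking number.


Step 1: Count positive crossings: 10
Step 2: Count negative crossings: 12
Step 3: Sum of signs = 10 - 12 = -2
Step 4: Linking number = sum/2 = -2/2 = -1

-1


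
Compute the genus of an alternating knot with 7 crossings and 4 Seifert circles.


For alternating knots, g = (c - s + 1)/2.
= (7 - 4 + 1)/2
= 4/2 = 2

2


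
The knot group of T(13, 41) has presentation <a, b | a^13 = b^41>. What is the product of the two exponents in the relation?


The relation is a^13 = b^41.
Product of exponents = 13 * 41
= 533

533


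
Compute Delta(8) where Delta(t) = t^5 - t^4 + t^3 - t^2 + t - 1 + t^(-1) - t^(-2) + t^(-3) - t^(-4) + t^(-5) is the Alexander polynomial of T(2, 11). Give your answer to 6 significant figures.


Substituting t = 8 into Delta(t) = t^5 - t^4 + t^3 - t^2 + t - 1 + t^(-1) - t^(-2) + t^(-3) - t^(-4) + t^(-5):
Term values: (32768) + (-4096) + (512) + (-64) + (8) + (-1) + (0.125) + (-0.015625) + (0.00195312) + (-0.000244141) + (3.05176e-05)
Sum = 29127.11111
Rounded to 6 significant figures: 29127.1

29127.1


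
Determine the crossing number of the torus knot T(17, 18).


For a torus knot T(p, q) with gcd(p,q)=1,
the crossing number is min(p*(q-1), q*(p-1)).
p*(q-1) = 17*17 = 289
q*(p-1) = 18*16 = 288
min(289, 288) = 288

288


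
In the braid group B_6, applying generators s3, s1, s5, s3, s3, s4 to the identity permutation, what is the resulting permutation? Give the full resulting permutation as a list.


Starting with identity [1, 2, 3, 4, 5, 6].
Apply generators in sequence:
  After s3: [1, 2, 4, 3, 5, 6]
  After s1: [2, 1, 4, 3, 5, 6]
  After s5: [2, 1, 4, 3, 6, 5]
  After s3: [2, 1, 3, 4, 6, 5]
  After s3: [2, 1, 4, 3, 6, 5]
  After s4: [2, 1, 4, 6, 3, 5]
Final permutation: [2, 1, 4, 6, 3, 5]

[2, 1, 4, 6, 3, 5]


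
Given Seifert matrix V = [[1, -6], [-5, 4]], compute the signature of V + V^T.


Step 1: V + V^T = [[2, -11], [-11, 8]]
Step 2: trace = 10, det = -105
Step 3: Discriminant = 10^2 - 4*(-105) = 520
Step 4: Eigenvalues: 16.4018, -6.40175
Step 5: Signature = (# positive eigenvalues) - (# negative eigenvalues) = 0

0


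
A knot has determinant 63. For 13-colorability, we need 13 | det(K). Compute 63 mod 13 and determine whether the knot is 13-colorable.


Step 1: A knot is p-colorable if and only if p divides its determinant.
Step 2: Compute 63 mod 13.
63 = 4 * 13 + 11
Step 3: 63 mod 13 = 11
Step 4: The knot is 13-colorable: no

11


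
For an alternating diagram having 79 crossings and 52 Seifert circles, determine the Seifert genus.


For alternating knots, g = (c - s + 1)/2.
= (79 - 52 + 1)/2
= 28/2 = 14

14


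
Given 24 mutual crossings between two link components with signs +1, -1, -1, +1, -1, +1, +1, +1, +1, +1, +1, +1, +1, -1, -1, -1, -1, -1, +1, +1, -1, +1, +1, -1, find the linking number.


Step 1: Count positive crossings: 14
Step 2: Count negative crossings: 10
Step 3: Sum of signs = 14 - 10 = 4
Step 4: Linking number = sum/2 = 4/2 = 2

2


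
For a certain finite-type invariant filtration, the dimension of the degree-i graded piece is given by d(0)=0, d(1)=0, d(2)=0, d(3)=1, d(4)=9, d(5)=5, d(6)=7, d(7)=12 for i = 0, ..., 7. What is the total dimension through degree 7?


Total dimension = d(0) + d(1) + ... + d(7)
= 0 + 0 + 0 + 1 + 9 + 5 + 7 + 12
= 34

34


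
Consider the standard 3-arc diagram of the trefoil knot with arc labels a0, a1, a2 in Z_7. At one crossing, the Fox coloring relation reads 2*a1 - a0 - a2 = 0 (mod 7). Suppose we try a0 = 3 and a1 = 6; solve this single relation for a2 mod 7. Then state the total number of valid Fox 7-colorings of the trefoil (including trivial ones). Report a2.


Step 1: Apply the given crossing relation 2*a1 - a0 - a2 = 0 (mod 7).
  a2 = 2*a1 - a0 mod 7
  a2 = 2*6 - 3 mod 7
  a2 = 12 - 3 mod 7
  a2 = 9 mod 7 = 2
Step 2: The trefoil has determinant 3.
  Number of Fox p-colorings (p prime) is p^2 if p = 3, else p.
  Since 7 does not divide 3, only trivial (constant) colorings exist.
  (So the trial a0 = 3, a1 = 6 with a0 != a1 does NOT extend to a valid coloring of the whole trefoil: the other two crossing relations require 3*(a1 - a0) = 0 (mod 7), which fails.)
  Total colorings = 7
Step 3: a2 = 2, total Fox 7-colorings = 7

2


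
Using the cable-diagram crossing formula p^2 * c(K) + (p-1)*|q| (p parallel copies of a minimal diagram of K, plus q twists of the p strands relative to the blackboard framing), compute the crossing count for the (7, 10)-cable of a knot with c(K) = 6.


Step 1: Each of the c(K) crossings of the companion diagram becomes p*p = p^2 crossings among the p parallel strands, and each of the |q| twists s_1 s_2 ... s_(p-1) adds (p-1) crossings.
  Crossings = p^2 * c(K) + (p-1)*|q|
Step 2: = 7^2 * 6 + (7-1)*10
Step 3: = 49*6 + 6*10
Step 4: = 294 + 60 = 354

354


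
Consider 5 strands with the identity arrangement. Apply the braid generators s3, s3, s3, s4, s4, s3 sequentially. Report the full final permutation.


Starting with identity [1, 2, 3, 4, 5].
Apply generators in sequence:
  After s3: [1, 2, 4, 3, 5]
  After s3: [1, 2, 3, 4, 5]
  After s3: [1, 2, 4, 3, 5]
  After s4: [1, 2, 4, 5, 3]
  After s4: [1, 2, 4, 3, 5]
  After s3: [1, 2, 3, 4, 5]
Final permutation: [1, 2, 3, 4, 5]

[1, 2, 3, 4, 5]


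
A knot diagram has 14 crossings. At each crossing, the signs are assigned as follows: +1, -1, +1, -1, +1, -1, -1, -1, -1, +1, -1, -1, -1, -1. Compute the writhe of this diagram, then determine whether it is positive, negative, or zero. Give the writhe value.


Step 1: Count positive crossings (+1).
Positive crossings: 4
Step 2: Count negative crossings (-1).
Negative crossings: 10
Step 3: Writhe = (positive) - (negative)
w = 4 - 10 = -6
Step 4: |w| = 6, and w is negative

-6


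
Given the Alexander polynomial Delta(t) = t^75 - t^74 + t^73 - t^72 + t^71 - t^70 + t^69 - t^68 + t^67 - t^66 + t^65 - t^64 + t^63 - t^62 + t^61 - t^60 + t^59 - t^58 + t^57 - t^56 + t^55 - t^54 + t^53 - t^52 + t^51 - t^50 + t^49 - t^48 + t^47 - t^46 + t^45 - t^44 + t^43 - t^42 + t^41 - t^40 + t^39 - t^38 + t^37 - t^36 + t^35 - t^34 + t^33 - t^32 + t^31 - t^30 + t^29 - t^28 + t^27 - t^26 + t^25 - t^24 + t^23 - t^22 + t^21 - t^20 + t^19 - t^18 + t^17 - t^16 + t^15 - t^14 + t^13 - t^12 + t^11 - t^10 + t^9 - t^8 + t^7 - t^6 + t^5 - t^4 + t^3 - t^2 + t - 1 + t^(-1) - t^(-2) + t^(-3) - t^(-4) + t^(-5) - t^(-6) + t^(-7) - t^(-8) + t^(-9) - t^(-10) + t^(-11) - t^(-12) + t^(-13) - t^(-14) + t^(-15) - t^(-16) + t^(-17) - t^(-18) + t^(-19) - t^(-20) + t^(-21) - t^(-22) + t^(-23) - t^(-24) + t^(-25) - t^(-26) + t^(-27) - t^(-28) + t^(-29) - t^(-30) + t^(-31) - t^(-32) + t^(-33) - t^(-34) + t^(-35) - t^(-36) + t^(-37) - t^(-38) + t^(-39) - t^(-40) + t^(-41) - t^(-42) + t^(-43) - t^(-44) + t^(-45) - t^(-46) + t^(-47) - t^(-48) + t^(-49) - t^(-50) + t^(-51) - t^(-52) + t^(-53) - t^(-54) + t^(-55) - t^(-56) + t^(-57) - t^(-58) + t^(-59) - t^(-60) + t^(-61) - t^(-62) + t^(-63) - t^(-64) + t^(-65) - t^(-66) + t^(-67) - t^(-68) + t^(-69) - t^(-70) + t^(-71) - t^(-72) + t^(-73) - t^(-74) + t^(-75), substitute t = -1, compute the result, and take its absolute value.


Step 1: The polynomial has 151 terms with alternating signs, exponents from 75 down to -75.
Step 2: Substitute t = -1. The i-th term has coefficient (-1)^i and exponent (m-i),
  so its value is (-1)^i * (-1)^(m-i) = (-1)^m = -1 for every i.
Step 3: All 151 terms equal -1, so Delta(-1) = 151 * (-1) = -151
Step 4: |Delta(-1)| = 151

151


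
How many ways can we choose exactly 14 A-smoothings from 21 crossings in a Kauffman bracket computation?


We choose which 14 of 21 crossings get A-smoothings.
C(21, 14) = 21! / (14! * 7!)
= 116280

116280


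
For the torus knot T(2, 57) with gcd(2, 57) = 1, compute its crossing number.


For a torus knot T(p, q) with gcd(p,q)=1,
the crossing number is min(p*(q-1), q*(p-1)).
p*(q-1) = 2*56 = 112
q*(p-1) = 57*1 = 57
min(112, 57) = 57

57


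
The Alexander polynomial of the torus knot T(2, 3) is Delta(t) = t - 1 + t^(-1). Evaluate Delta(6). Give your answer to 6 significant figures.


Substituting t = 6 into Delta(t) = t - 1 + t^(-1):
Term values: (6) + (-1) + (0.166667)
Sum = 5.166666667
Rounded to 6 significant figures: 5.16667

5.16667


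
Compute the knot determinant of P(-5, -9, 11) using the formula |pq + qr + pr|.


Step 1: Compute pq + qr + pr.
pq = (-5)*(-9) = 45
qr = (-9)*11 = -99
pr = (-5)*11 = -55
pq + qr + pr = 45 + (-99) + (-55) = -109
Step 2: Take absolute value.
det(P(-5,-9,11)) = |-109| = 109

109


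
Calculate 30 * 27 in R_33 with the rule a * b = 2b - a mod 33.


30 * 27 = 2*27 - 30 mod 33
= 54 - 30 mod 33
= 24 mod 33 = 24

24


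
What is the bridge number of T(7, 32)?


The bridge number of T(p,q) is min(p,q).
min(7, 32) = 7

7


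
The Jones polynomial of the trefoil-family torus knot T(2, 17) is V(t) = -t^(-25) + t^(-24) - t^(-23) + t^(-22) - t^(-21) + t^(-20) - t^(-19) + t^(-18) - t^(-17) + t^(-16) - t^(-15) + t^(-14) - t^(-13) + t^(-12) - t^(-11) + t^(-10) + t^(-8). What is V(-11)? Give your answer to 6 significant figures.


Substituting t = -11 into V(t) = -t^(-25) + t^(-24) - t^(-23) + t^(-22) - t^(-21) + t^(-20) - t^(-19) + t^(-18) - t^(-17) + t^(-16) - t^(-15) + t^(-14) - t^(-13) + t^(-12) - t^(-11) + t^(-10) + t^(-8):
  (-)t^(-25) = 9.2296e-27
  (+)t^(-24) = 1.01526e-25
  (-)t^(-23) = 1.11678e-24
  (+)t^(-22) = 1.22846e-23
  (-)t^(-21) = 1.35131e-22
  (+)t^(-20) = 1.48644e-21
  (-)t^(-19) = 1.63508e-20
  (+)t^(-18) = 1.79859e-19
  (-)t^(-17) = 1.97845e-18
  (+)t^(-16) = 2.17629e-17
  (-)t^(-15) = 2.39392e-16
  (+)t^(-14) = 2.63331e-15
  (-)t^(-13) = 2.89664e-14
  (+)t^(-12) = 3.18631e-13
  (-)t^(-11) = 3.50494e-12
  (+)t^(-10) = 3.85543e-11
  (+)t^(-8) = 4.66507e-09
Sum = (9.2296e-27) + (1.01526e-25) + (1.11678e-24) + (1.22846e-23) + (1.35131e-22) + (1.48644e-21) + (1.63508e-20) + (1.79859e-19) + (1.97845e-18) + (2.17629e-17) + (2.39392e-16) + (2.63331e-15) + (2.89664e-14) + (3.18631e-13) + (3.50494e-12) + (3.85543e-11) + (4.66507e-09)
= 4.707483564e-09
Rounded to 6 significant figures: 4.70748e-09

4.70748e-09


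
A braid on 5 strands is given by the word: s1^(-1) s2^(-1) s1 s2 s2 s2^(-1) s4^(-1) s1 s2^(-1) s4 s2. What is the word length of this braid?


The word length counts the number of generators (including inverses).
Listing each generator: s1^(-1), s2^(-1), s1, s2, s2, s2^(-1), s4^(-1), s1, s2^(-1), s4, s2
There are 11 generators in this braid word.

11


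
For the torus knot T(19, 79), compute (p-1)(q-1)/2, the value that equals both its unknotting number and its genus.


For a torus knot T(p,q), both the unknotting number and genus equal (p-1)(q-1)/2.
= (19-1)(79-1)/2
= 18*78/2
= 1404/2 = 702

702


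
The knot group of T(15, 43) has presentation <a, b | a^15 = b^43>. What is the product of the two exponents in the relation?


The relation is a^15 = b^43.
Product of exponents = 15 * 43
= 645

645


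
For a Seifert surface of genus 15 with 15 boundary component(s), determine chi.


chi = 2 - 2g - b
= 2 - 2*15 - 15
= 2 - 30 - 15 = -43

-43


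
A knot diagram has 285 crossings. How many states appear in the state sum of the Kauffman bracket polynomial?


Each crossing contributes 2 choices (A-smoothing or B-smoothing).
Total states = 2^285 = 62165404551223330269422781018352605012557018849668464680057997111644937126566671941632

62165404551223330269422781018352605012557018849668464680057997111644937126566671941632


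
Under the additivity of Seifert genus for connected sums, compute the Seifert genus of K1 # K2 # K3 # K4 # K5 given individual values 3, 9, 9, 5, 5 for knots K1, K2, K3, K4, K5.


The Seifert genus is additive under connected sum.
Seifert genus(K1 # K2 # K3 # K4 # K5) = (3) + (9) + (9) + (5) + (5)
= 31

31


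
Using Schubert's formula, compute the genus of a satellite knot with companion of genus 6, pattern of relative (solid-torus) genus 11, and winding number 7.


Schubert: g(satellite) = g_rel(pattern) + |winding| * g(companion),
where g_rel(pattern) is the genus of the pattern relative to the solid torus.
= 11 + 7 * 6
= 11 + 42 = 53

53


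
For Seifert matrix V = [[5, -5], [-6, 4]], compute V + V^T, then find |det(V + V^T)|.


Step 1: Form V + V^T where V = [[5, -5], [-6, 4]]
  V^T = [[5, -6], [-5, 4]]
  V + V^T = [[10, -11], [-11, 8]]
Step 2: det(V + V^T) = 10*8 - (-11)*(-11)
  = 80 - 121 = -41
Step 3: Knot determinant = |det(V + V^T)| = |-41| = 41

41


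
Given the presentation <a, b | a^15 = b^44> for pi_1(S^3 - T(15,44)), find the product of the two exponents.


The relation is a^15 = b^44.
Product of exponents = 15 * 44
= 660

660


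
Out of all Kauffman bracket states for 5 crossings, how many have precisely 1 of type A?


We choose which 1 of 5 crossings get A-smoothings.
C(5, 1) = 5! / (1! * 4!)
= 5

5


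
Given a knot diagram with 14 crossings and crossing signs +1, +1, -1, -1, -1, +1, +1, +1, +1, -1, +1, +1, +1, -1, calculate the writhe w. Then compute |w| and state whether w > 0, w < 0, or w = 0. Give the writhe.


Step 1: Count positive crossings (+1).
Positive crossings: 9
Step 2: Count negative crossings (-1).
Negative crossings: 5
Step 3: Writhe = (positive) - (negative)
w = 9 - 5 = 4
Step 4: |w| = 4, and w is positive

4


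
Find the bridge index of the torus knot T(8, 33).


The bridge number of T(p,q) is min(p,q).
min(8, 33) = 8

8


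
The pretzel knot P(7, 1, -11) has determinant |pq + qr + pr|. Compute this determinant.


Step 1: Compute pq + qr + pr.
pq = 7*1 = 7
qr = 1*(-11) = -11
pr = 7*(-11) = -77
pq + qr + pr = 7 + (-11) + (-77) = -81
Step 2: Take absolute value.
det(P(7,1,-11)) = |-81| = 81

81


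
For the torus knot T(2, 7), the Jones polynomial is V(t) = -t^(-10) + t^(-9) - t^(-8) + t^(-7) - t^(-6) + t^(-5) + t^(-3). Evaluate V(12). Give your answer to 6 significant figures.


Substituting t = 12 into V(t) = -t^(-10) + t^(-9) - t^(-8) + t^(-7) - t^(-6) + t^(-5) + t^(-3):
  (-)t^(-10) = -1.61506e-11
  (+)t^(-9) = 1.93807e-10
  (-)t^(-8) = -2.32568e-09
  (+)t^(-7) = 2.79082e-08
  (-)t^(-6) = -3.34898e-07
  (+)t^(-5) = 4.01878e-06
  (+)t^(-3) = 0.000578704
Sum = (-1.61506e-11) + (1.93807e-10) + (-2.32568e-09) + (2.79082e-08) + (-3.34898e-07) + (4.01878e-06) + (0.000578704)
= 0.0005824133416
Rounded to 6 significant figures: 0.000582413

0.000582413


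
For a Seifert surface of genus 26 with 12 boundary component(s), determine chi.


chi = 2 - 2g - b
= 2 - 2*26 - 12
= 2 - 52 - 12 = -62

-62


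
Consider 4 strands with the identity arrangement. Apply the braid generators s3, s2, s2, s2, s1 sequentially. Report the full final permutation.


Starting with identity [1, 2, 3, 4].
Apply generators in sequence:
  After s3: [1, 2, 4, 3]
  After s2: [1, 4, 2, 3]
  After s2: [1, 2, 4, 3]
  After s2: [1, 4, 2, 3]
  After s1: [4, 1, 2, 3]
Final permutation: [4, 1, 2, 3]

[4, 1, 2, 3]


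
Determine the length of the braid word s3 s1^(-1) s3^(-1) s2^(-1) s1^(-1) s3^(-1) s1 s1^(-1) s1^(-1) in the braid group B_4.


The word length counts the number of generators (including inverses).
Listing each generator: s3, s1^(-1), s3^(-1), s2^(-1), s1^(-1), s3^(-1), s1, s1^(-1), s1^(-1)
There are 9 generators in this braid word.

9


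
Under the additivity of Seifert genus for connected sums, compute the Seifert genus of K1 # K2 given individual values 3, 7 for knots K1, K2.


The Seifert genus is additive under connected sum.
Seifert genus(K1 # K2) = (3) + (7)
= 10

10


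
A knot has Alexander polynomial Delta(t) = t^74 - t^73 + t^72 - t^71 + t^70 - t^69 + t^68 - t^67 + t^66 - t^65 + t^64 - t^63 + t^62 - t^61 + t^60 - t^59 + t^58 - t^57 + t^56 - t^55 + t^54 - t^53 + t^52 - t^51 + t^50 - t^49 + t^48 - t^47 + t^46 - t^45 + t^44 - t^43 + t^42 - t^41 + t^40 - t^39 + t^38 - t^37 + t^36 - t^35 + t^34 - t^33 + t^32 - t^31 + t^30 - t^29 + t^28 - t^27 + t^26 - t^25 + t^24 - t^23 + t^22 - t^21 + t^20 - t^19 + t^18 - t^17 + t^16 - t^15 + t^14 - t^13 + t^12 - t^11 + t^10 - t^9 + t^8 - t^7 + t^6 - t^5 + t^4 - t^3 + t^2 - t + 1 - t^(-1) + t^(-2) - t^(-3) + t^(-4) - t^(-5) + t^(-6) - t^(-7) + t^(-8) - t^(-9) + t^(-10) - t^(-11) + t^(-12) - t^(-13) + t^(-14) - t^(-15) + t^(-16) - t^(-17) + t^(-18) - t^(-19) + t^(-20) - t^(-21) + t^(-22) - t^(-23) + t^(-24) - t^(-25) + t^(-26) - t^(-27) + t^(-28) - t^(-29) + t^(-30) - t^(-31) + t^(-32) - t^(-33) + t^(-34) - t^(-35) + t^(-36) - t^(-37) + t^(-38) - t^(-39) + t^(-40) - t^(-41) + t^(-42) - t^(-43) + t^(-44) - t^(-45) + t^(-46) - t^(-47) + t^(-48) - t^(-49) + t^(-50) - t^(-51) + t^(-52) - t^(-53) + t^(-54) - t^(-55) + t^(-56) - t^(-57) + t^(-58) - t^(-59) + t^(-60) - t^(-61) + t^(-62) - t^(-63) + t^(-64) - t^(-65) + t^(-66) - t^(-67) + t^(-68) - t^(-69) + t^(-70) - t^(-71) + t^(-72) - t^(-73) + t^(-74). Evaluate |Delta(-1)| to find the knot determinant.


Step 1: The polynomial has 149 terms with alternating signs, exponents from 74 down to -74.
Step 2: Substitute t = -1. The i-th term has coefficient (-1)^i and exponent (m-i),
  so its value is (-1)^i * (-1)^(m-i) = (-1)^m = 1 for every i.
Step 3: All 149 terms equal 1, so Delta(-1) = 149 * (1) = 149
Step 4: |Delta(-1)| = 149

149


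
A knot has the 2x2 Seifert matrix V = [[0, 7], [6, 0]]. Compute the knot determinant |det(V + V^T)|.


Step 1: Form V + V^T where V = [[0, 7], [6, 0]]
  V^T = [[0, 6], [7, 0]]
  V + V^T = [[0, 13], [13, 0]]
Step 2: det(V + V^T) = 0*0 - 13*13
  = 0 - 169 = -169
Step 3: Knot determinant = |det(V + V^T)| = |-169| = 169

169


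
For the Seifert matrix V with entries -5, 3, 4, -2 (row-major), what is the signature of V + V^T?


Step 1: V + V^T = [[-10, 7], [7, -4]]
Step 2: trace = -14, det = -9
Step 3: Discriminant = (-14)^2 - 4*(-9) = 232
Step 4: Eigenvalues: 0.615773, -14.6158
Step 5: Signature = (# positive eigenvalues) - (# negative eigenvalues) = 0

0


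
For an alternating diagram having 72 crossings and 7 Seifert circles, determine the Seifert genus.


For alternating knots, g = (c - s + 1)/2.
= (72 - 7 + 1)/2
= 66/2 = 33

33


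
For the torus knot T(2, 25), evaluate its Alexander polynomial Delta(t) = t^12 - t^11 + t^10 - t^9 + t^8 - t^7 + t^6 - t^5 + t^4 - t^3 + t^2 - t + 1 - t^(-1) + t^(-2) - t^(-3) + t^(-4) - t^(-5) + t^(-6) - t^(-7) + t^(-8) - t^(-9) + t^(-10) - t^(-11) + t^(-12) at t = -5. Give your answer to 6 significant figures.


Substituting t = -5 into Delta(t) = t^12 - t^11 + t^10 - t^9 + t^8 - t^7 + t^6 - t^5 + t^4 - t^3 + t^2 - t + 1 - t^(-1) + t^(-2) - t^(-3) + t^(-4) - t^(-5) + t^(-6) - t^(-7) + t^(-8) - t^(-9) + t^(-10) - t^(-11) + t^(-12):
Term values: (244140625) + (48828125) + (9765625) + (1953125) + (390625) + (78125) + (15625) + (3125) + (625) + (125) + (25) + (5) + (1) + (0.2) + (0.04) + (0.008) + (0.0016) + (0.00032) + (6.4e-05) + (1.28e-05) + (2.56e-06) + (5.12e-07) + (1.024e-07) + (2.048e-08) + (4.096e-09)
Sum = 305175781.3
Rounded to 6 significant figures: 3.05176e+08

3.05176e+08


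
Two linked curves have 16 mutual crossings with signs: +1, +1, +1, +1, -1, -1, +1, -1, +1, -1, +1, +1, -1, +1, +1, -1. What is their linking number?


Step 1: Count positive crossings: 10
Step 2: Count negative crossings: 6
Step 3: Sum of signs = 10 - 6 = 4
Step 4: Linking number = sum/2 = 4/2 = 2

2


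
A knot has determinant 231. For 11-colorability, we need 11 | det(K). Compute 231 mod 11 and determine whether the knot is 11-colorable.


Step 1: A knot is p-colorable if and only if p divides its determinant.
Step 2: Compute 231 mod 11.
231 = 21 * 11 + 0
Step 3: 231 mod 11 = 0
Step 4: The knot is 11-colorable: yes

0


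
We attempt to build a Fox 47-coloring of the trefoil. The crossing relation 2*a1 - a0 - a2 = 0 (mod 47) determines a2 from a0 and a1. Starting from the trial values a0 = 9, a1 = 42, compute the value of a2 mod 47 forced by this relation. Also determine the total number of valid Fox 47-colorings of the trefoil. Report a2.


Step 1: Apply the given crossing relation 2*a1 - a0 - a2 = 0 (mod 47).
  a2 = 2*a1 - a0 mod 47
  a2 = 2*42 - 9 mod 47
  a2 = 84 - 9 mod 47
  a2 = 75 mod 47 = 28
Step 2: The trefoil has determinant 3.
  Number of Fox p-colorings (p prime) is p^2 if p = 3, else p.
  Since 47 does not divide 3, only trivial (constant) colorings exist.
  (So the trial a0 = 9, a1 = 42 with a0 != a1 does NOT extend to a valid coloring of the whole trefoil: the other two crossing relations require 3*(a1 - a0) = 0 (mod 47), which fails.)
  Total colorings = 47
Step 3: a2 = 28, total Fox 47-colorings = 47

28


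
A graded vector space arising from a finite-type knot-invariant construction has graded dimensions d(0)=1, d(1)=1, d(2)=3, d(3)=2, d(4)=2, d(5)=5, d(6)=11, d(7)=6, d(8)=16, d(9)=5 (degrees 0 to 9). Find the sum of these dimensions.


Total dimension = d(0) + d(1) + ... + d(9)
= 1 + 1 + 3 + 2 + 2 + 5 + 11 + 6 + 16 + 5
= 52

52


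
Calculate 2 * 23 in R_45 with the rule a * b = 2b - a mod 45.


2 * 23 = 2*23 - 2 mod 45
= 46 - 2 mod 45
= 44 mod 45 = 44

44


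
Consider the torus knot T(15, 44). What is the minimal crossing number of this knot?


For a torus knot T(p, q) with gcd(p,q)=1,
the crossing number is min(p*(q-1), q*(p-1)).
p*(q-1) = 15*43 = 645
q*(p-1) = 44*14 = 616
min(645, 616) = 616

616


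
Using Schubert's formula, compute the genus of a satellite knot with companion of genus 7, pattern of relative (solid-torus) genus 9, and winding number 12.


Schubert: g(satellite) = g_rel(pattern) + |winding| * g(companion),
where g_rel(pattern) is the genus of the pattern relative to the solid torus.
= 9 + 12 * 7
= 9 + 84 = 93

93


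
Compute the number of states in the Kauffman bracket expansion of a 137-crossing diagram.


Each crossing contributes 2 choices (A-smoothing or B-smoothing).
Total states = 2^137 = 174224571863520493293247799005065324265472

174224571863520493293247799005065324265472


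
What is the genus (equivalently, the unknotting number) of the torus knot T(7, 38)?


For a torus knot T(p,q), both the unknotting number and genus equal (p-1)(q-1)/2.
= (7-1)(38-1)/2
= 6*37/2
= 222/2 = 111

111


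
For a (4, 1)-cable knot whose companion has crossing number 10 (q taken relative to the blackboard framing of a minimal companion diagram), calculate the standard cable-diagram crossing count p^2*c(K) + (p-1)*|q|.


Step 1: Each of the c(K) crossings of the companion diagram becomes p*p = p^2 crossings among the p parallel strands, and each of the |q| twists s_1 s_2 ... s_(p-1) adds (p-1) crossings.
  Crossings = p^2 * c(K) + (p-1)*|q|
Step 2: = 4^2 * 10 + (4-1)*1
Step 3: = 16*10 + 3*1
Step 4: = 160 + 3 = 163

163


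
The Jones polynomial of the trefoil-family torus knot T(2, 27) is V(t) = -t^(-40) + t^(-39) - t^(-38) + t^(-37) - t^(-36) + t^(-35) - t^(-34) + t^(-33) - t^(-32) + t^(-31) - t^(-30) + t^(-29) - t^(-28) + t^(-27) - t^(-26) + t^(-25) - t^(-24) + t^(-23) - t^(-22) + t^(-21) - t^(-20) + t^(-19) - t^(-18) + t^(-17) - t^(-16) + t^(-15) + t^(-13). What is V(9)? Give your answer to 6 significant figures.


Substituting t = 9 into V(t) = -t^(-40) + t^(-39) - t^(-38) + t^(-37) - t^(-36) + t^(-35) - t^(-34) + t^(-33) - t^(-32) + t^(-31) - t^(-30) + t^(-29) - t^(-28) + t^(-27) - t^(-26) + t^(-25) - t^(-24) + t^(-23) - t^(-22) + t^(-21) - t^(-20) + t^(-19) - t^(-18) + t^(-17) - t^(-16) + t^(-15) + t^(-13):
  (-)t^(-40) = -6.7655e-39
  (+)t^(-39) = 6.08895e-38
  (-)t^(-38) = -5.48005e-37
  (+)t^(-37) = 4.93205e-36
  (-)t^(-36) = -4.43884e-35
  (+)t^(-35) = 3.99496e-34
  (-)t^(-34) = -3.59546e-33
  (+)t^(-33) = 3.23592e-32
  (-)t^(-32) = -2.91232e-31
  (+)t^(-31) = 2.62109e-30
  (-)t^(-30) = -2.35898e-29
  (+)t^(-29) = 2.12308e-28
  (-)t^(-28) = -1.91078e-27
  (+)t^(-27) = 1.7197e-26
  (-)t^(-26) = -1.54773e-25
  (+)t^(-25) = 1.39296e-24
  (-)t^(-24) = -1.25366e-23
  (+)t^(-23) = 1.12829e-22
  (-)t^(-22) = -1.01546e-21
  (+)t^(-21) = 9.13918e-21
  (-)t^(-20) = -8.22526e-20
  (+)t^(-19) = 7.40274e-19
  (-)t^(-18) = -6.66246e-18
  (+)t^(-17) = 5.99622e-17
  (-)t^(-16) = -5.3966e-16
  (+)t^(-15) = 4.85694e-15
  (+)t^(-13) = 3.93412e-13
Sum = (-6.7655e-39) + (6.08895e-38) + (-5.48005e-37) + (4.93205e-36) + (-4.43884e-35) + (3.99496e-34) + (-3.59546e-33) + (3.23592e-32) + (-2.91232e-31) + (2.62109e-30) + (-2.35898e-29) + (2.12308e-28) + (-1.91078e-27) + (1.7197e-26) + (-1.54773e-25) + (1.39296e-24) + (-1.25366e-23) + (1.12829e-22) + (-1.01546e-21) + (9.13918e-21) + (-8.22526e-20) + (7.40274e-19) + (-6.66246e-18) + (5.99622e-17) + (-5.3966e-16) + (4.85694e-15) + (3.93412e-13)
= 3.977830379e-13
Rounded to 6 significant figures: 3.97783e-13

3.97783e-13


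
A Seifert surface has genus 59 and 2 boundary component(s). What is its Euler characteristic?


chi = 2 - 2g - b
= 2 - 2*59 - 2
= 2 - 118 - 2 = -118

-118


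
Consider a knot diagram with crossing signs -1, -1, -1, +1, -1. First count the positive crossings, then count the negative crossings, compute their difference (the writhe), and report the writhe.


Step 1: Count positive crossings (+1).
Positive crossings: 1
Step 2: Count negative crossings (-1).
Negative crossings: 4
Step 3: Writhe = (positive) - (negative)
w = 1 - 4 = -3
Step 4: |w| = 3, and w is negative

-3


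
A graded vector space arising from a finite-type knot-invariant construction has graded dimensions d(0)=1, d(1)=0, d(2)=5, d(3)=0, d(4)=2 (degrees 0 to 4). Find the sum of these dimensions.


Total dimension = d(0) + d(1) + ... + d(4)
= 1 + 0 + 5 + 0 + 2
= 8

8


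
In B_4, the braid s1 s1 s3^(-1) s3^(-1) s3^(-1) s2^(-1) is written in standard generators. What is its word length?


The word length counts the number of generators (including inverses).
Listing each generator: s1, s1, s3^(-1), s3^(-1), s3^(-1), s2^(-1)
There are 6 generators in this braid word.

6


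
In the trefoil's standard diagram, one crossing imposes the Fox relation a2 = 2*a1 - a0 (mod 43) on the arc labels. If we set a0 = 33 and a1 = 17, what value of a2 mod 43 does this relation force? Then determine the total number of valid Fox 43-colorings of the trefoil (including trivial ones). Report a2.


Step 1: Apply the given crossing relation 2*a1 - a0 - a2 = 0 (mod 43).
  a2 = 2*a1 - a0 mod 43
  a2 = 2*17 - 33 mod 43
  a2 = 34 - 33 mod 43
  a2 = 1 mod 43 = 1
Step 2: The trefoil has determinant 3.
  Number of Fox p-colorings (p prime) is p^2 if p = 3, else p.
  Since 43 does not divide 3, only trivial (constant) colorings exist.
  (So the trial a0 = 33, a1 = 17 with a0 != a1 does NOT extend to a valid coloring of the whole trefoil: the other two crossing relations require 3*(a1 - a0) = 0 (mod 43), which fails.)
  Total colorings = 43
Step 3: a2 = 1, total Fox 43-colorings = 43

1


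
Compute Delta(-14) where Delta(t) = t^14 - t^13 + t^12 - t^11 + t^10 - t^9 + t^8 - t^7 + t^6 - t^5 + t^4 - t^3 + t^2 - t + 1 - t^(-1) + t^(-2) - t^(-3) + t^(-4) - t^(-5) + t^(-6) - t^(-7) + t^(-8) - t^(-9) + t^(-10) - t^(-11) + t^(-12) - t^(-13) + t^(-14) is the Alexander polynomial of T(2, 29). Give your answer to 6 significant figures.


Substituting t = -14 into Delta(t) = t^14 - t^13 + t^12 - t^11 + t^10 - t^9 + t^8 - t^7 + t^6 - t^5 + t^4 - t^3 + t^2 - t + 1 - t^(-1) + t^(-2) - t^(-3) + t^(-4) - t^(-5) + t^(-6) - t^(-7) + t^(-8) - t^(-9) + t^(-10) - t^(-11) + t^(-12) - t^(-13) + t^(-14):
Term values: (11112006825558016) + (793714773254144) + (56693912375296) + (4049565169664) + (289254654976) + (20661046784) + (1475789056) + (105413504) + (7529536) + (537824) + (38416) + (2744) + (196) + (14) + (1) + (0.0714286) + (0.00510204) + (0.000364431) + (2.60308e-05) + (1.85934e-06) + (1.3281e-07) + (9.48645e-09) + (6.77604e-10) + (4.84003e-11) + (3.45716e-12) + (2.4694e-13) + (1.76386e-14) + (1.2599e-15) + (8.99927e-17)
Sum = 1.196677658e+16
Rounded to 6 significant figures: 1.19668e+16

1.19668e+16


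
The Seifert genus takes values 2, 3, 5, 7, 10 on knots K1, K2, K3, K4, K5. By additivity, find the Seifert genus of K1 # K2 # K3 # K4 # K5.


The Seifert genus is additive under connected sum.
Seifert genus(K1 # K2 # K3 # K4 # K5) = (2) + (3) + (5) + (7) + (10)
= 27

27


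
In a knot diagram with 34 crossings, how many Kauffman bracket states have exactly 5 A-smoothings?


We choose which 5 of 34 crossings get A-smoothings.
C(34, 5) = 34! / (5! * 29!)
= 278256

278256


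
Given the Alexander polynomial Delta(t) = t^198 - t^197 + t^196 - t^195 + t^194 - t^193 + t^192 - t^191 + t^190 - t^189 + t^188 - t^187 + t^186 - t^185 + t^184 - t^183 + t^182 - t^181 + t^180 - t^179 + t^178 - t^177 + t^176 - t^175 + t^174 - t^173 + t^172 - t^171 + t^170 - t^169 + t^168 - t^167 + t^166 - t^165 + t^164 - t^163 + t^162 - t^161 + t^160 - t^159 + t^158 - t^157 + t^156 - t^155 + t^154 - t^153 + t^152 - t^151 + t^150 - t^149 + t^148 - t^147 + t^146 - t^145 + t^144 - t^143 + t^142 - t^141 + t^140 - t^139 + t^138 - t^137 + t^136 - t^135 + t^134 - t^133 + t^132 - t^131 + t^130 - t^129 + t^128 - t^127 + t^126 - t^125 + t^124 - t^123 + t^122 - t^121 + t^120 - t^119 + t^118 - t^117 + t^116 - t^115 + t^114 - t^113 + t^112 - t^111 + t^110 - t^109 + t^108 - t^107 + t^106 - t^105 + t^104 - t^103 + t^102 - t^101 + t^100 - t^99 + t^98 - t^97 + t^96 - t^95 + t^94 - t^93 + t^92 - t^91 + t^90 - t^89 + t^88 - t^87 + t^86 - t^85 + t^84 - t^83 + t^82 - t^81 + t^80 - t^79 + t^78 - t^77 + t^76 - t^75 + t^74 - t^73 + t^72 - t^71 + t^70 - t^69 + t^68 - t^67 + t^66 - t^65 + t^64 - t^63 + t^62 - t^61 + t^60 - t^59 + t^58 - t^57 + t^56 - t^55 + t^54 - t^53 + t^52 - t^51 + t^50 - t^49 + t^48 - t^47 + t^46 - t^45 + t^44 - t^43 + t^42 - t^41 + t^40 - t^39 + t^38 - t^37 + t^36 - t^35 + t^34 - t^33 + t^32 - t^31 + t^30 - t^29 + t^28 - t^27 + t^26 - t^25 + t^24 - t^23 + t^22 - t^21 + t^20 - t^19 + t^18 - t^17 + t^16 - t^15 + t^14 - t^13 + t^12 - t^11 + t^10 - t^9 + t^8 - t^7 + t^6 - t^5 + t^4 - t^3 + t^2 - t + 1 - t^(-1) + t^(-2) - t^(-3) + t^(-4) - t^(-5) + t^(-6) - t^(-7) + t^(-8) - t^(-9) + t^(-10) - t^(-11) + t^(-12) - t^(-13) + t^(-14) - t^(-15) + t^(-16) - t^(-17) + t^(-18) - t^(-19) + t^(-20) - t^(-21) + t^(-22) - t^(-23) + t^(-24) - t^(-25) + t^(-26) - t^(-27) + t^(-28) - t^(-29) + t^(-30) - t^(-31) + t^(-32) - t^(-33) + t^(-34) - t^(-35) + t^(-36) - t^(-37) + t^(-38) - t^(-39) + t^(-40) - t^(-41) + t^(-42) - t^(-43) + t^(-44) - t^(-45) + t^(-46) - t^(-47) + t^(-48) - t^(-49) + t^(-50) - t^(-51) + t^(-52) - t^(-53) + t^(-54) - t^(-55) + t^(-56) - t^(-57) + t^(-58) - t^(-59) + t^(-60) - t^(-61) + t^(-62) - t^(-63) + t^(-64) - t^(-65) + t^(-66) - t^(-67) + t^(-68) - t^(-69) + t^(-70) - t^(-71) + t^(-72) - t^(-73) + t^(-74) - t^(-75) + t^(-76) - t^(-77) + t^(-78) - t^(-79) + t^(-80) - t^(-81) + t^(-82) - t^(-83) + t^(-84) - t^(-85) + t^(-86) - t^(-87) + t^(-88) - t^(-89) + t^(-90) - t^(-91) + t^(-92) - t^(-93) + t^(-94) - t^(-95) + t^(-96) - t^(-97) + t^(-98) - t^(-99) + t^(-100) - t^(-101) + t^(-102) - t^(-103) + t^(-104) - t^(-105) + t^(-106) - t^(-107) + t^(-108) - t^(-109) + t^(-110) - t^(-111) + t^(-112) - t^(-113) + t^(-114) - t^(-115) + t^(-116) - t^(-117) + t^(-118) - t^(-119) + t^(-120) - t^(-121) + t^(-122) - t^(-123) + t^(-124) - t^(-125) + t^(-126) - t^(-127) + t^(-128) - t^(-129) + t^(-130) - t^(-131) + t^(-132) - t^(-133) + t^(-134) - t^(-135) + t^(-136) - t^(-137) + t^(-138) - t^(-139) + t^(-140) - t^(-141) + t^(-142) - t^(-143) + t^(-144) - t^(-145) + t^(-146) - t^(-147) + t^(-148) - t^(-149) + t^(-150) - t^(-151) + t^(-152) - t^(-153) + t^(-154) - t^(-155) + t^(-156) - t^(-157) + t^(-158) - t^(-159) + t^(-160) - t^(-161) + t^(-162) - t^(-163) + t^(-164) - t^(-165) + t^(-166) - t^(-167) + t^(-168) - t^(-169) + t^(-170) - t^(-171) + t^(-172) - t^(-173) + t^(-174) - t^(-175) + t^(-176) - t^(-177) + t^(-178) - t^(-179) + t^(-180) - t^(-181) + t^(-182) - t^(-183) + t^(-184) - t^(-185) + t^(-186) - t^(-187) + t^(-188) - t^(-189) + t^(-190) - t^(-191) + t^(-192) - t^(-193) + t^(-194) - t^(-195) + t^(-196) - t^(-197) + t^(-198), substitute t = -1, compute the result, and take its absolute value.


Step 1: The polynomial has 397 terms with alternating signs, exponents from 198 down to -198.
Step 2: Substitute t = -1. The i-th term has coefficient (-1)^i and exponent (m-i),
  so its value is (-1)^i * (-1)^(m-i) = (-1)^m = 1 for every i.
Step 3: All 397 terms equal 1, so Delta(-1) = 397 * (1) = 397
Step 4: |Delta(-1)| = 397

397


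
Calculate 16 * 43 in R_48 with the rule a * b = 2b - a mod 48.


16 * 43 = 2*43 - 16 mod 48
= 86 - 16 mod 48
= 70 mod 48 = 22

22


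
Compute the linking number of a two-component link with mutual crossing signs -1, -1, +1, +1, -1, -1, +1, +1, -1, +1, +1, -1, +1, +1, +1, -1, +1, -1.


Step 1: Count positive crossings: 10
Step 2: Count negative crossings: 8
Step 3: Sum of signs = 10 - 8 = 2
Step 4: Linking number = sum/2 = 2/2 = 1

1


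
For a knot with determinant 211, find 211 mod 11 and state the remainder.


Step 1: A knot is p-colorable if and only if p divides its determinant.
Step 2: Compute 211 mod 11.
211 = 19 * 11 + 2
Step 3: 211 mod 11 = 2
Step 4: The knot is 11-colorable: no

2


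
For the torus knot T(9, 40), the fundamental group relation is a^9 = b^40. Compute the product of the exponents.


The relation is a^9 = b^40.
Product of exponents = 9 * 40
= 360

360


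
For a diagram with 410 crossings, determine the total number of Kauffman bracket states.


Each crossing contributes 2 choices (A-smoothing or B-smoothing).
Total states = 2^410 = 2644223875160994395807661232131084159313618731857124877138595181097623164945245383300756841758861139390364848100093433217024

2644223875160994395807661232131084159313618731857124877138595181097623164945245383300756841758861139390364848100093433217024


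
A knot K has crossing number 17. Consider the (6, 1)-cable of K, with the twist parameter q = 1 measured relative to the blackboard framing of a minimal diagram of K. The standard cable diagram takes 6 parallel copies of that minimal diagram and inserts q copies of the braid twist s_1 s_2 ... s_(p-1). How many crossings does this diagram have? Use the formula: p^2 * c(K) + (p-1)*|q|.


Step 1: Each of the c(K) crossings of the companion diagram becomes p*p = p^2 crossings among the p parallel strands, and each of the |q| twists s_1 s_2 ... s_(p-1) adds (p-1) crossings.
  Crossings = p^2 * c(K) + (p-1)*|q|
Step 2: = 6^2 * 17 + (6-1)*1
Step 3: = 36*17 + 5*1
Step 4: = 612 + 5 = 617

617


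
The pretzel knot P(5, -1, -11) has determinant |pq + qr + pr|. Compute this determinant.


Step 1: Compute pq + qr + pr.
pq = 5*(-1) = -5
qr = (-1)*(-11) = 11
pr = 5*(-11) = -55
pq + qr + pr = -5 + 11 + (-55) = -49
Step 2: Take absolute value.
det(P(5,-1,-11)) = |-49| = 49

49


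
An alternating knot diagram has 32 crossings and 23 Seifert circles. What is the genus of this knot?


For alternating knots, g = (c - s + 1)/2.
= (32 - 23 + 1)/2
= 10/2 = 5

5


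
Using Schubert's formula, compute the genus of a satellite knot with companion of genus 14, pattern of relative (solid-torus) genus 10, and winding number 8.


Schubert: g(satellite) = g_rel(pattern) + |winding| * g(companion),
where g_rel(pattern) is the genus of the pattern relative to the solid torus.
= 10 + 8 * 14
= 10 + 112 = 122

122


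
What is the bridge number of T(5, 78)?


The bridge number of T(p,q) is min(p,q).
min(5, 78) = 5

5


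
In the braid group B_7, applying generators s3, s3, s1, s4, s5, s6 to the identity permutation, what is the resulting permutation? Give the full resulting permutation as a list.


Starting with identity [1, 2, 3, 4, 5, 6, 7].
Apply generators in sequence:
  After s3: [1, 2, 4, 3, 5, 6, 7]
  After s3: [1, 2, 3, 4, 5, 6, 7]
  After s1: [2, 1, 3, 4, 5, 6, 7]
  After s4: [2, 1, 3, 5, 4, 6, 7]
  After s5: [2, 1, 3, 5, 6, 4, 7]
  After s6: [2, 1, 3, 5, 6, 7, 4]
Final permutation: [2, 1, 3, 5, 6, 7, 4]

[2, 1, 3, 5, 6, 7, 4]


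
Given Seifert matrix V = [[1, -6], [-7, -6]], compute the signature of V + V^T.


Step 1: V + V^T = [[2, -13], [-13, -12]]
Step 2: trace = -10, det = -193
Step 3: Discriminant = (-10)^2 - 4*(-193) = 872
Step 4: Eigenvalues: 9.76482, -19.7648
Step 5: Signature = (# positive eigenvalues) - (# negative eigenvalues) = 0

0


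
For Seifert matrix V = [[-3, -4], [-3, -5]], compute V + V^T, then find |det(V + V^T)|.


Step 1: Form V + V^T where V = [[-3, -4], [-3, -5]]
  V^T = [[-3, -3], [-4, -5]]
  V + V^T = [[-6, -7], [-7, -10]]
Step 2: det(V + V^T) = (-6)*(-10) - (-7)*(-7)
  = 60 - 49 = 11
Step 3: Knot determinant = |det(V + V^T)| = |11| = 11

11


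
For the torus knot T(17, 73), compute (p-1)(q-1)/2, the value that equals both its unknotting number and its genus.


For a torus knot T(p,q), both the unknotting number and genus equal (p-1)(q-1)/2.
= (17-1)(73-1)/2
= 16*72/2
= 1152/2 = 576

576


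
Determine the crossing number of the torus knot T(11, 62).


For a torus knot T(p, q) with gcd(p,q)=1,
the crossing number is min(p*(q-1), q*(p-1)).
p*(q-1) = 11*61 = 671
q*(p-1) = 62*10 = 620
min(671, 620) = 620

620


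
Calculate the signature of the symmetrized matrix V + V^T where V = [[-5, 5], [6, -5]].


Step 1: V + V^T = [[-10, 11], [11, -10]]
Step 2: trace = -20, det = -21
Step 3: Discriminant = (-20)^2 - 4*(-21) = 484
Step 4: Eigenvalues: 1, -21
Step 5: Signature = (# positive eigenvalues) - (# negative eigenvalues) = 0

0


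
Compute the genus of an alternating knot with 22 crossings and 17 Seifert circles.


For alternating knots, g = (c - s + 1)/2.
= (22 - 17 + 1)/2
= 6/2 = 3

3
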